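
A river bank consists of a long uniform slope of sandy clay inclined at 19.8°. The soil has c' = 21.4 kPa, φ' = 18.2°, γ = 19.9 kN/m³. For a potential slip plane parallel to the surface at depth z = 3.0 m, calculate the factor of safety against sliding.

FS = 2.04

For an infinite slope with a slip plane parallel to the surface (no pore pressure): FS = [c' + γz cos²β tanφ'] / [γz sinβ cosβ].
γz = 19.9·3.0 = 59.70 kN/m²
Numerator = 21.4 + 59.70·cos²19.8°·tan18.2° = 21.4 + 59.70·0.8853·0.3288 = 38.776 kPa
Denominator = 59.70·sin19.8°·cos19.8° = 59.70·0.3387·0.9409 = 19.027 kPa
FS = 38.776 / 19.027 = 2.038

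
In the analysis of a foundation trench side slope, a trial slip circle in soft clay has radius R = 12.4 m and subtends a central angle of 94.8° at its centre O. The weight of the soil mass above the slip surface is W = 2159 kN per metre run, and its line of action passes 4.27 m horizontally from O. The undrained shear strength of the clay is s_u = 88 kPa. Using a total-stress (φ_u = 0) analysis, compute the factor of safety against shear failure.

FS = 2.43

Taking moments about the centre O, the resisting moment is provided by the undrained shear strength acting along the arc:
Arc length L_a = R·θ = 12.4·(94.8°·π/180) = 12.4·1.6546 = 20.52 m
M_R = s_u·L_a·R = 88·20.52·12.4 = 22387.8 kN·m/m
M_D = W·d = 2159·4.27 = 9218.9 kN·m/m
FS = M_R / M_D = 22387.8 / 9218.9 = 2.428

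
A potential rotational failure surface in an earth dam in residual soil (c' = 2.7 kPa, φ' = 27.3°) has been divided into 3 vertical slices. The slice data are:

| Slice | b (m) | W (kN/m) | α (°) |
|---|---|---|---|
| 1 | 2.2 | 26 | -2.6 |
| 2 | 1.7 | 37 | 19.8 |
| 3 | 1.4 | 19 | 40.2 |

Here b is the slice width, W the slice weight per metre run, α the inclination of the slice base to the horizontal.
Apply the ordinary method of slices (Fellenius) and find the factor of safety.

Ordinary method of slices: FS = Σ[c'·Δl_i + (W_i cosα_i)·tanφ'] / Σ W_i sinα_i, with Δl_i = b_i / cosα_i.
Slice 1: Δl = 2.2/cos(-2.6°) = 2.202 m; N'_1 = 26·cos(-2.6°) = 26.0; c'Δl = 5.95; W sinα = -1.2
Slice 2: Δl = 1.7/cos19.8° = 1.807 m; N'_2 = 37·cos19.8° = 34.8; c'Δl = 4.88; W sinα = 12.5
Slice 3: Δl = 1.4/cos40.2° = 1.833 m; N'_3 = 19·cos40.2° = 14.5; c'Δl = 4.95; W sinα = 12.3
Σc'Δl = 15.8 kN/m; ΣN' = 75.3 kN/m; ΣW sinα = 23.6 kN/m
Resisting = 15.8 + 75.3·tan27.3° = 15.8 + 38.9 = 54.6 kN/m
FS = 54.6 / 23.6 = 2.313

FS = 2.31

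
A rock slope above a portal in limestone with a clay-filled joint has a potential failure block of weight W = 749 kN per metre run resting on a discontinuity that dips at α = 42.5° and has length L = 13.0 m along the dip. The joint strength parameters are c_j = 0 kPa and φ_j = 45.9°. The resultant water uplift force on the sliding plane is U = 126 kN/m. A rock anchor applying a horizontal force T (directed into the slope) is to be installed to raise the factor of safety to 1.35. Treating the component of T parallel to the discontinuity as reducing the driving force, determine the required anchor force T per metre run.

Resolving forces along and normal to the sliding plane, with the horizontal anchor force T adding T·sinα to the effective normal force and T·cosα acting up the plane against the driving force:
FS = [c_jL + (W cosα − U + T sinα) tanφ_j] / [W sinα − T cosα]
Without the anchor: N' = 426.2 kN/m, driving T_d = 506.0 kN/m, resisting R = 0·13.0 + 426.2·tan45.9° = 439.8 kN/m, FS = 0.87.
Setting FS = 1.35 and solving for T:
1.35·(506.0 − T cos42.5°) = 439.8 + T sin42.5°·tan45.9°
T·(sin42.5°·tan45.9° + 1.35·cos42.5°) = 1.35·506.0 − 439.8
T·(0.6756·1.0319 + 1.35·0.7373) = 683.1 − 439.8 = 243.3
T·1.6925 = 243.3
T = 143.8 kN/m

T = 144 kN/m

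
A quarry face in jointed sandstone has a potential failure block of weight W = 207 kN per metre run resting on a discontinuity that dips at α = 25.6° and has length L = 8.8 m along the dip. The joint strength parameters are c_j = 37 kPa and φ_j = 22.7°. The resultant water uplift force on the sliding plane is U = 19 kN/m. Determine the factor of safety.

FS = 4.42

Resolving the block weight along and normal to the plane and applying the Mohr–Coulomb strength on the joint:
N' = W cosα − U = 207·cos25.6° − 19 = 167.7 kN/m
Driving force T = W sinα = 207·sin25.6° = 89.4 kN/m
Resisting force R = c_j·L + N'·tanφ_j = 37·8.8 + 167.7·tan22.7° = 325.6 + 70.1 = 395.7 kN/m
FS = R / T = 395.7 / 89.4 = 4.425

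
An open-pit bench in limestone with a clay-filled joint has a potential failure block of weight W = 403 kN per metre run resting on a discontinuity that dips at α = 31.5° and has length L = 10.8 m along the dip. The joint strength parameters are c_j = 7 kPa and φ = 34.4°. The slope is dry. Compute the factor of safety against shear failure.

FS = 1.48

Resolving the block weight along and normal to the plane and applying the Mohr–Coulomb strength on the joint:
N' = W cosα = 403·cos31.5° = 343.6 kN/m
Driving force T = W sinα = 403·sin31.5° = 210.6 kN/m
Resisting force R = c_j·L + N'·tanφ = 7·10.8 + 343.6·tan34.4° = 75.6 + 235.3 = 310.9 kN/m
FS = R / T = 310.9 / 210.6 = 1.476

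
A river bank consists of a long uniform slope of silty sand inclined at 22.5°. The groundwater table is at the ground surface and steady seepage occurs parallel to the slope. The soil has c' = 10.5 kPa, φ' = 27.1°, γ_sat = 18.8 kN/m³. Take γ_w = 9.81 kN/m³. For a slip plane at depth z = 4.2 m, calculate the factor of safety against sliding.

FS = 0.97

With seepage parallel to the slope and the water table at the surface, the effective normal stress on the slip plane uses the buoyant unit weight γ' = γ_sat − γ_w while the driving shear stress uses γ_sat:
FS = [c' + γ' z cos²β tanφ'] / [γ_sat z sinβ cosβ]
γ' = 18.8 − 9.81 = 8.99 kN/m³
Numerator = 10.5 + 8.99·4.2·cos²22.5°·tan27.1° = 10.5 + 8.99·4.2·0.8536·0.5117 = 26.992 kPa
Denominator = 18.8·4.2·sin22.5°·cos22.5° = 18.8·4.2·0.3827·0.9239 = 27.917 kPa
FS = 26.992 / 27.917 = 0.967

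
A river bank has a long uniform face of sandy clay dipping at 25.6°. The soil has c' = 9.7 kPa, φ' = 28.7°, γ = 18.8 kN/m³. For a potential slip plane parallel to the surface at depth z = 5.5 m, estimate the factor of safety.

FS = 1.38

For an infinite slope with a slip plane parallel to the surface (no pore pressure): FS = [c' + γz cos²β tanφ'] / [γz sinβ cosβ].
γz = 18.8·5.5 = 103.40 kN/m²
Numerator = 9.7 + 103.40·cos²25.6°·tan28.7° = 9.7 + 103.40·0.8133·0.5475 = 55.741 kPa
Denominator = 103.40·sin25.6°·cos25.6° = 103.40·0.4321·0.9018 = 40.292 kPa
FS = 55.741 / 40.292 = 1.383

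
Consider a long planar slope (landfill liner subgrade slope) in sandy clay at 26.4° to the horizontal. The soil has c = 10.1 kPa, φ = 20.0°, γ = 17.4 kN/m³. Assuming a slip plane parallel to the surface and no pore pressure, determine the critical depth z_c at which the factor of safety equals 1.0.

Setting FS = 1.00 in FS = [c + γz cos²β tanφ] / [γz sinβ cosβ] and solving for z:
z = c / [γ cosβ (FS·sinβ − cosβ·tanφ)]
  = 10.1 / [17.4·cos26.4°·(1.00·sin26.4° − cos26.4°·tan20.0°)]
  = 10.1 / [17.4·0.8957·(1.00·0.4446 − 0.8957·0.3640)]
  = 10.1 / 1.8488 = 5.463 m

z_c = 5.46 m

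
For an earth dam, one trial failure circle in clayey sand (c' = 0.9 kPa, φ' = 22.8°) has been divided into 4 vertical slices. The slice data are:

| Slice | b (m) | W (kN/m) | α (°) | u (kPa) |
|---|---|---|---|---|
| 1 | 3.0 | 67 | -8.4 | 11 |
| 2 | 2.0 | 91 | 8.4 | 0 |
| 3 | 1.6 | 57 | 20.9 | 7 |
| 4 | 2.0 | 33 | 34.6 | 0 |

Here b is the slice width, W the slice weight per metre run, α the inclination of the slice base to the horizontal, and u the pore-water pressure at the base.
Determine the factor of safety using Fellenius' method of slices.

Ordinary method of slices: FS = Σ[c'·Δl_i + (W_i cosα_i − u_i·Δl_i)·tanφ'] / Σ W_i sinα_i, with Δl_i = b_i / cosα_i.
Slice 1: Δl = 3.0/cos(-8.4°) = 3.033 m; N'_1 = 67·cos(-8.4°) − 11·3.033 = 32.9; c'Δl = 2.73; W sinα = -9.8
Slice 2: Δl = 2.0/cos8.4° = 2.022 m; N'_2 = 91·cos8.4° − 0·2.022 = 90.0; c'Δl = 1.82; W sinα = 13.3
Slice 3: Δl = 1.6/cos20.9° = 1.713 m; N'_3 = 57·cos20.9° − 7·1.713 = 41.3; c'Δl = 1.54; W sinα = 20.3
Slice 4: Δl = 2.0/cos34.6° = 2.430 m; N'_4 = 33·cos34.6° − 0·2.430 = 27.2; c'Δl = 2.19; W sinα = 18.7
Σc'Δl = 8.3 kN/m; ΣN' = 191.4 kN/m; ΣW sinα = 42.6 kN/m
Resisting = 8.3 + 191.4·tan22.8° = 8.3 + 80.4 = 88.7 kN/m
FS = 88.7 / 42.6 = 2.084

FS = 2.08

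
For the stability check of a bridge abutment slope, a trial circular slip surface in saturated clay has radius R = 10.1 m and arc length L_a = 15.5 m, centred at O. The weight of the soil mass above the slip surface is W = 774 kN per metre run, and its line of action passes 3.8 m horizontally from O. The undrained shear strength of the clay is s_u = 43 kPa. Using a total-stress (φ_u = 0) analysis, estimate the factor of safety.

FS = 2.29

Taking moments about the centre O, the resisting moment is provided by the undrained shear strength acting along the arc:
M_R = s_u·L_a·R = 43·15.50·10.1 = 6731.6 kN·m/m
M_D = W·d = 774·3.8 = 2941.2 kN·m/m
FS = M_R / M_D = 6731.6 / 2941.2 = 2.289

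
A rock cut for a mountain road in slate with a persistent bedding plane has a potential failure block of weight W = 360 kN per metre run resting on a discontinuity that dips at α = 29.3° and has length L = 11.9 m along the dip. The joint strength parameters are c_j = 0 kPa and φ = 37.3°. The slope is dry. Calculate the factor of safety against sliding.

Resolving the block weight along and normal to the plane and applying the Mohr–Coulomb strength on the joint:
N' = W cosα = 360·cos29.3° = 313.9 kN/m
Driving force T = W sinα = 360·sin29.3° = 176.2 kN/m
Resisting force R = c_j·L + N'·tanφ = 0·11.9 + 313.9·tan37.3° = 0.0 + 239.2 = 239.2 kN/m
FS = R / T = 239.2 / 176.2 = 1.358

FS = 1.36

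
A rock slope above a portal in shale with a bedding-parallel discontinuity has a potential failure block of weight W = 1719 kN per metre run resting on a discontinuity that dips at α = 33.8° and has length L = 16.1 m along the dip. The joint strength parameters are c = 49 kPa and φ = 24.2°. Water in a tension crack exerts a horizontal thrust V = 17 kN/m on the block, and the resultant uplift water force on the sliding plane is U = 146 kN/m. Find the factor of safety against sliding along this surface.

Resolving the block weight along and normal to the plane and applying the Mohr–Coulomb strength on the joint:
N' = W cosα − U − V sinα = 1719·cos33.8° − 146 − 17·sin33.8° = 1273.0 kN/m
Driving force T = W sinα + V cosα = 1719·sin33.8° + 17·cos33.8° = 970.4 kN/m
Resisting force R = c·L + N'·tanφ = 49·16.1 + 1273.0·tan24.2° = 788.9 + 572.1 = 1361.0 kN/m
FS = R / T = 1361.0 / 970.4 = 1.403

FS = 1.40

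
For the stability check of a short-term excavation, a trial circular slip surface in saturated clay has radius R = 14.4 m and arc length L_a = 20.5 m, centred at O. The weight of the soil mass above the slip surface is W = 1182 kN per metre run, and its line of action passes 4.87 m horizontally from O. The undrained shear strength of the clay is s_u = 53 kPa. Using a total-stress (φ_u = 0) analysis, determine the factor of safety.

FS = 2.72

Taking moments about the centre O, the resisting moment is provided by the undrained shear strength acting along the arc:
M_R = s_u·L_a·R = 53·20.50·14.4 = 15645.6 kN·m/m
M_D = W·d = 1182·4.87 = 5756.3 kN·m/m
FS = M_R / M_D = 15645.6 / 5756.3 = 2.718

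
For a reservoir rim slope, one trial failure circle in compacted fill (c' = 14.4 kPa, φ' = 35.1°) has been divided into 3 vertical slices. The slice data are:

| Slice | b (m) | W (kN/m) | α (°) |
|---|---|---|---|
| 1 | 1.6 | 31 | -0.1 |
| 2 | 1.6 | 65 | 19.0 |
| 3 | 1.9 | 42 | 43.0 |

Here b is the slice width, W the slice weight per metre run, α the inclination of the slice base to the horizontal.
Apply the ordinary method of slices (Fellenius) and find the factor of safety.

Ordinary method of slices: FS = Σ[c'·Δl_i + (W_i cosα_i)·tanφ'] / Σ W_i sinα_i, with Δl_i = b_i / cosα_i.
Slice 1: Δl = 1.6/cos(-0.1°) = 1.600 m; N'_1 = 31·cos(-0.1°) = 31.0; c'Δl = 23.04; W sinα = -0.1
Slice 2: Δl = 1.6/cos19.0° = 1.692 m; N'_2 = 65·cos19.0° = 61.5; c'Δl = 24.37; W sinα = 21.2
Slice 3: Δl = 1.9/cos43.0° = 2.598 m; N'_3 = 42·cos43.0° = 30.7; c'Δl = 37.41; W sinα = 28.6
Σc'Δl = 84.8 kN/m; ΣN' = 123.2 kN/m; ΣW sinα = 49.8 kN/m
Resisting = 84.8 + 123.2·tan35.1° = 84.8 + 86.6 = 171.4 kN/m
FS = 171.4 / 49.8 = 3.445

FS = 3.44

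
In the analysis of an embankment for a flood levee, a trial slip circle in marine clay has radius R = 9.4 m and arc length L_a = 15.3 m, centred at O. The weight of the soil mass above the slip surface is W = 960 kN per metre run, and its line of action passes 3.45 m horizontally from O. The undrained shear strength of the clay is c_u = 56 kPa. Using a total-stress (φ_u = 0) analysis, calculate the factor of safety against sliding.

FS = 2.43

Taking moments about the centre O, the resisting moment is provided by the undrained shear strength acting along the arc:
M_R = c_u·L_a·R = 56·15.30·9.4 = 8053.9 kN·m/m
M_D = W·d = 960·3.45 = 3312.0 kN·m/m
FS = M_R / M_D = 8053.9 / 3312.0 = 2.432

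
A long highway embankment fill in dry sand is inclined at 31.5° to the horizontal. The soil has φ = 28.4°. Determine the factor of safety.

For a dry cohesionless infinite slope the factor of safety is FS = tanφ / tanβ.
FS = tan28.4° / tan31.5° = 0.5407 / 0.6128 = 0.882

FS = 0.88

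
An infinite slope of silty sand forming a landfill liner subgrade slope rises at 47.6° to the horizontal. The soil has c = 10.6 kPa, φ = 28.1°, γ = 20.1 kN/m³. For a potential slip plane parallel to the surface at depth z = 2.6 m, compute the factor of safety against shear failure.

FS = 0.89

For an infinite slope with a slip plane parallel to the surface (no pore pressure): FS = [c + γz cos²β tanφ] / [γz sinβ cosβ].
γz = 20.1·2.6 = 52.26 kN/m²
Numerator = 10.6 + 52.26·cos²47.6°·tan28.1° = 10.6 + 52.26·0.4547·0.5340 = 23.288 kPa
Denominator = 52.26·sin47.6°·cos47.6° = 52.26·0.7385·0.6743 = 26.022 kPa
FS = 23.288 / 26.022 = 0.895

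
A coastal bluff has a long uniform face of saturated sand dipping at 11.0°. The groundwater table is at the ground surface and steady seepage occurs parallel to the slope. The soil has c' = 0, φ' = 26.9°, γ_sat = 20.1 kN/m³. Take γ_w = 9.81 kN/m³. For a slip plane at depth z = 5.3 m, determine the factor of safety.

FS = 1.34

With seepage parallel to the slope and the water table at the surface, the effective normal stress on the slip plane uses the buoyant unit weight γ' = γ_sat − γ_w while the driving shear stress uses γ_sat:
FS = [c' + γ' z cos²β tanφ'] / [γ_sat z sinβ cosβ]
(For c' = 0 this reduces to FS = (γ'/γ_sat)·tanφ'/tanβ.)
γ' = 20.1 − 9.81 = 10.29 kN/m³
Numerator = 0.0 + 10.29·5.3·cos²11.0°·tan26.9° = 0.0 + 10.29·5.3·0.9636·0.5073 = 26.661 kPa
Denominator = 20.1·5.3·sin11.0°·cos11.0° = 20.1·5.3·0.1908·0.9816 = 19.953 kPa
FS = 26.661 / 19.953 = 1.336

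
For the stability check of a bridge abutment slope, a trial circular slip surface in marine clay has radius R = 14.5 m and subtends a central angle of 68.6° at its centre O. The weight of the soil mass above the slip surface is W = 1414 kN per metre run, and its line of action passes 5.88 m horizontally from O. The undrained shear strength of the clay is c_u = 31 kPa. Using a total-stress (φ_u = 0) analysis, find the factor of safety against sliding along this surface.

FS = 0.94

Taking moments about the centre O, the resisting moment is provided by the undrained shear strength acting along the arc:
Arc length L_a = R·θ = 14.5·(68.6°·π/180) = 14.5·1.1973 = 17.36 m
M_R = c_u·L_a·R = 31·17.36·14.5 = 7803.7 kN·m/m
M_D = W·d = 1414·5.88 = 8314.3 kN·m/m
FS = M_R / M_D = 7803.7 / 8314.3 = 0.939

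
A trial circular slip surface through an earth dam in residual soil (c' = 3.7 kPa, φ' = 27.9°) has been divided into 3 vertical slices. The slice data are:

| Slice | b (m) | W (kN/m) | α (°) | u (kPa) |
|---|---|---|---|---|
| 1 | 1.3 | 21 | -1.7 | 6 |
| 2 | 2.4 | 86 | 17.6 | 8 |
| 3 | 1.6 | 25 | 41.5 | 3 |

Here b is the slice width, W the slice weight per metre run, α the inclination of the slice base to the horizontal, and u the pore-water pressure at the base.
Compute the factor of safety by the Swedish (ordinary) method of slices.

Ordinary method of slices: FS = Σ[c'·Δl_i + (W_i cosα_i − u_i·Δl_i)·tanφ'] / Σ W_i sinα_i, with Δl_i = b_i / cosα_i.
Slice 1: Δl = 1.3/cos(-1.7°) = 1.301 m; N'_1 = 21·cos(-1.7°) − 6·1.301 = 13.2; c'Δl = 4.81; W sinα = -0.6
Slice 2: Δl = 2.4/cos17.6° = 2.518 m; N'_2 = 86·cos17.6° − 8·2.518 = 61.8; c'Δl = 9.32; W sinα = 26.0
Slice 3: Δl = 1.6/cos41.5° = 2.136 m; N'_3 = 25·cos41.5° − 3·2.136 = 12.3; c'Δl = 7.90; W sinα = 16.6
Σc'Δl = 22.0 kN/m; ΣN' = 87.3 kN/m; ΣW sinα = 41.9 kN/m
Resisting = 22.0 + 87.3·tan27.9° = 22.0 + 46.2 = 68.3 kN/m
FS = 68.3 / 41.9 = 1.628

FS = 1.63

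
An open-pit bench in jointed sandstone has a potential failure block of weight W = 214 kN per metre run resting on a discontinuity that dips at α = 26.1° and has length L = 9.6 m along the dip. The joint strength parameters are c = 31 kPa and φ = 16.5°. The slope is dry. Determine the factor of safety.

Resolving the block weight along and normal to the plane and applying the Mohr–Coulomb strength on the joint:
N' = W cosα = 214·cos26.1° = 192.2 kN/m
Driving force T = W sinα = 214·sin26.1° = 94.1 kN/m
Resisting force R = c·L + N'·tanφ = 31·9.6 + 192.2·tan16.5° = 297.6 + 56.9 = 354.5 kN/m
FS = R / T = 354.5 / 94.1 = 3.766

FS = 3.77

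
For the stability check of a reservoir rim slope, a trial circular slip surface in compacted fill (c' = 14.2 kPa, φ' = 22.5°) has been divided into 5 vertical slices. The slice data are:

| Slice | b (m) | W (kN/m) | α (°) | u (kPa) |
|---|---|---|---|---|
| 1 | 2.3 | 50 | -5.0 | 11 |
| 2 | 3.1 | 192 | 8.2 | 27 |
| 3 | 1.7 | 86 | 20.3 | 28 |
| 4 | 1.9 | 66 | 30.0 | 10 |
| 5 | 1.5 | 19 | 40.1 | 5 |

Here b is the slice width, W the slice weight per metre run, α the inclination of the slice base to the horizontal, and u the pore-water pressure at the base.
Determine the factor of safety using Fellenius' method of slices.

Ordinary method of slices: FS = Σ[c'·Δl_i + (W_i cosα_i − u_i·Δl_i)·tanφ'] / Σ W_i sinα_i, with Δl_i = b_i / cosα_i.
Slice 1: Δl = 2.3/cos(-5.0°) = 2.309 m; N'_1 = 50·cos(-5.0°) − 11·2.309 = 24.4; c'Δl = 32.78; W sinα = -4.4
Slice 2: Δl = 3.1/cos8.2° = 3.132 m; N'_2 = 192·cos8.2° − 27·3.132 = 105.5; c'Δl = 44.47; W sinα = 27.4
Slice 3: Δl = 1.7/cos20.3° = 1.813 m; N'_3 = 86·cos20.3° − 28·1.813 = 29.9; c'Δl = 25.74; W sinα = 29.8
Slice 4: Δl = 1.9/cos30.0° = 2.194 m; N'_4 = 66·cos30.0° − 10·2.194 = 35.2; c'Δl = 31.15; W sinα = 33.0
Slice 5: Δl = 1.5/cos40.1° = 1.961 m; N'_5 = 19·cos40.1° − 5·1.961 = 4.7; c'Δl = 27.85; W sinα = 12.2
Σc'Δl = 162.0 kN/m; ΣN' = 199.7 kN/m; ΣW sinα = 98.1 kN/m
Resisting = 162.0 + 199.7·tan22.5° = 162.0 + 82.7 = 244.7 kN/m
FS = 244.7 / 98.1 = 2.495

FS = 2.49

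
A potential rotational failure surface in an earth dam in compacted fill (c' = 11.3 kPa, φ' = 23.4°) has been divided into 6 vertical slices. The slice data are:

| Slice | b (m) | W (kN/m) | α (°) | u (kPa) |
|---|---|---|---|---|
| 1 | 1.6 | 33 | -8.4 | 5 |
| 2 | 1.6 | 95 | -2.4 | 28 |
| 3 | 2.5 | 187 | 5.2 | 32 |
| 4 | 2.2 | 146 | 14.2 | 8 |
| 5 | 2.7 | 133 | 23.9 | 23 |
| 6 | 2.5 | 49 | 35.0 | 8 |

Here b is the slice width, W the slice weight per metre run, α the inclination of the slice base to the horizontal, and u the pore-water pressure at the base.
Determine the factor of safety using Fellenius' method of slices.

Ordinary method of slices: FS = Σ[c'·Δl_i + (W_i cosα_i − u_i·Δl_i)·tanφ'] / Σ W_i sinα_i, with Δl_i = b_i / cosα_i.
Slice 1: Δl = 1.6/cos(-8.4°) = 1.617 m; N'_1 = 33·cos(-8.4°) − 5·1.617 = 24.6; c'Δl = 18.28; W sinα = -4.8
Slice 2: Δl = 1.6/cos(-2.4°) = 1.601 m; N'_2 = 95·cos(-2.4°) − 28·1.601 = 50.1; c'Δl = 18.10; W sinα = -4.0
Slice 3: Δl = 2.5/cos5.2° = 2.510 m; N'_3 = 187·cos5.2° − 32·2.510 = 105.9; c'Δl = 28.37; W sinα = 16.9
Slice 4: Δl = 2.2/cos14.2° = 2.269 m; N'_4 = 146·cos14.2° − 8·2.269 = 123.4; c'Δl = 25.64; W sinα = 35.8
Slice 5: Δl = 2.7/cos23.9° = 2.953 m; N'_5 = 133·cos23.9° − 23·2.953 = 53.7; c'Δl = 33.37; W sinα = 53.9
Slice 6: Δl = 2.5/cos35.0° = 3.052 m; N'_6 = 49·cos35.0° − 8·3.052 = 15.7; c'Δl = 34.49; W sinα = 28.1
Σc'Δl = 158.2 kN/m; ΣN' = 373.3 kN/m; ΣW sinα = 126.0 kN/m
Resisting = 158.2 + 373.3·tan23.4° = 158.2 + 161.5 = 319.8 kN/m
FS = 319.8 / 126.0 = 2.539

FS = 2.54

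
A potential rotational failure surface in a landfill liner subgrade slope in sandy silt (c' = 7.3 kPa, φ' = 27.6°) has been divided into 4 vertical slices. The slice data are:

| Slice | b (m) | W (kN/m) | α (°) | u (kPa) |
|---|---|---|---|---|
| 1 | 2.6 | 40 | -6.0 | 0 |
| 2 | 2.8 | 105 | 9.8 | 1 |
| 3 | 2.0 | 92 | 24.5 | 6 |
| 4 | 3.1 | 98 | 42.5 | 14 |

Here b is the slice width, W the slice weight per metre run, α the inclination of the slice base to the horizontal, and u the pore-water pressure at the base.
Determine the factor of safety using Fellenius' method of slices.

Ordinary method of slices: FS = Σ[c'·Δl_i + (W_i cosα_i − u_i·Δl_i)·tanφ'] / Σ W_i sinα_i, with Δl_i = b_i / cosα_i.
Slice 1: Δl = 2.6/cos(-6.0°) = 2.614 m; N'_1 = 40·cos(-6.0°) − 0·2.614 = 39.8; c'Δl = 19.08; W sinα = -4.2
Slice 2: Δl = 2.8/cos9.8° = 2.841 m; N'_2 = 105·cos9.8° − 1·2.841 = 100.6; c'Δl = 20.74; W sinα = 17.9
Slice 3: Δl = 2.0/cos24.5° = 2.198 m; N'_3 = 92·cos24.5° − 6·2.198 = 70.5; c'Δl = 16.04; W sinα = 38.2
Slice 4: Δl = 3.1/cos42.5° = 4.205 m; N'_4 = 98·cos42.5° − 14·4.205 = 13.4; c'Δl = 30.69; W sinα = 66.2
Σc'Δl = 86.6 kN/m; ΣN' = 224.3 kN/m; ΣW sinα = 118.1 kN/m
Resisting = 86.6 + 224.3·tan27.6° = 86.6 + 117.3 = 203.8 kN/m
FS = 203.8 / 118.1 = 1.727

FS = 1.73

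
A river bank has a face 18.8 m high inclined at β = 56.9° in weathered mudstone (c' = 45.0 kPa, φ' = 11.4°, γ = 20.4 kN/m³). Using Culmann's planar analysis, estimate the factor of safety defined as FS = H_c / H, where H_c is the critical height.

H_c = (4c'/γ) · sinβ cosφ' / [1 − cos(β − φ')]
    = (4·45.0/20.4) · sin56.9°·cos11.4° / [1 − cos45.5°]
    = 8.824 · 0.8212 / 0.2991 = 24.23 m
FS = H_c / H = 24.23 / 18.8 = 1.289

FS = 1.29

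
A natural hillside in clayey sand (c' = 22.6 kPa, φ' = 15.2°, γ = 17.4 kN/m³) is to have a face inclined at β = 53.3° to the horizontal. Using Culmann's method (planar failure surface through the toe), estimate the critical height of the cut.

H_c = 18.87 m

Culmann's analysis gives the critical failure plane at α_cr = (β + φ')/2 = (53.3 + 15.2)/2 = 34.2°, and the critical height
H_c = (4c'/γ) · sinβ cosφ' / [1 − cos(β − φ')]
    = (4·22.6/17.4) · sin53.3°·cos15.2° / [1 − cos(38.1°)]
    = 5.195 · 0.8018·0.9650 / [1 − 0.7869]
    = 5.195 · 0.7737 / 0.2131
    = 18.87 m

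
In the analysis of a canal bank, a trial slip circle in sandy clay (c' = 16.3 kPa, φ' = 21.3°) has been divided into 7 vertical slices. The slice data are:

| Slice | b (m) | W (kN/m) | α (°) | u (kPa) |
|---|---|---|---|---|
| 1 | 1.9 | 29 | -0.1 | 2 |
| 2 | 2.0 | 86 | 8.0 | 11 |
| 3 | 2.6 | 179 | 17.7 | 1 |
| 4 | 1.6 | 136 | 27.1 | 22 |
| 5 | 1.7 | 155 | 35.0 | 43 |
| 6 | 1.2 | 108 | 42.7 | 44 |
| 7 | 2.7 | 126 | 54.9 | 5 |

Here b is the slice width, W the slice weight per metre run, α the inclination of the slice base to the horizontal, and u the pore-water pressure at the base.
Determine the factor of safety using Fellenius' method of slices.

Ordinary method of slices: FS = Σ[c'·Δl_i + (W_i cosα_i − u_i·Δl_i)·tanφ'] / Σ W_i sinα_i, with Δl_i = b_i / cosα_i.
Slice 1: Δl = 1.9/cos(-0.1°) = 1.900 m; N'_1 = 29·cos(-0.1°) − 2·1.900 = 25.2; c'Δl = 30.97; W sinα = -0.1
Slice 2: Δl = 2.0/cos8.0° = 2.020 m; N'_2 = 86·cos8.0° − 11·2.020 = 62.9; c'Δl = 32.92; W sinα = 12.0
Slice 3: Δl = 2.6/cos17.7° = 2.729 m; N'_3 = 179·cos17.7° − 1·2.729 = 167.8; c'Δl = 44.49; W sinα = 54.4
Slice 4: Δl = 1.6/cos27.1° = 1.797 m; N'_4 = 136·cos27.1° − 22·1.797 = 81.5; c'Δl = 29.30; W sinα = 62.0
Slice 5: Δl = 1.7/cos35.0° = 2.075 m; N'_5 = 155·cos35.0° − 43·2.075 = 37.7; c'Δl = 33.83; W sinα = 88.9
Slice 6: Δl = 1.2/cos42.7° = 1.633 m; N'_6 = 108·cos42.7° − 44·1.633 = 7.5; c'Δl = 26.62; W sinα = 73.2
Slice 7: Δl = 2.7/cos54.9° = 4.696 m; N'_7 = 126·cos54.9° − 5·4.696 = 49.0; c'Δl = 76.54; W sinα = 103.1
Σc'Δl = 274.7 kN/m; ΣN' = 431.7 kN/m; ΣW sinα = 393.5 kN/m
Resisting = 274.7 + 431.7·tan21.3° = 274.7 + 168.3 = 443.0 kN/m
FS = 443.0 / 393.5 = 1.126

FS = 1.13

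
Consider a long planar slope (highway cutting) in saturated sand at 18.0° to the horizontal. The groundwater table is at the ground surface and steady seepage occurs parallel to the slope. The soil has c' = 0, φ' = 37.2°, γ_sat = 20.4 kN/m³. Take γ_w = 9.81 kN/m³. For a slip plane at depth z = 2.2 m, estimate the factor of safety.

FS = 1.21

With seepage parallel to the slope and the water table at the surface, the effective normal stress on the slip plane uses the buoyant unit weight γ' = γ_sat − γ_w while the driving shear stress uses γ_sat:
FS = [c' + γ' z cos²β tanφ'] / [γ_sat z sinβ cosβ]
(For c' = 0 this reduces to FS = (γ'/γ_sat)·tanφ'/tanβ.)
γ' = 20.4 − 9.81 = 10.59 kN/m³
Numerator = 0.0 + 10.59·2.2·cos²18.0°·tan37.2° = 0.0 + 10.59·2.2·0.9045·0.7590 = 15.995 kPa
Denominator = 20.4·2.2·sin18.0°·cos18.0° = 20.4·2.2·0.3090·0.9511 = 13.190 kPa
FS = 15.995 / 13.190 = 1.213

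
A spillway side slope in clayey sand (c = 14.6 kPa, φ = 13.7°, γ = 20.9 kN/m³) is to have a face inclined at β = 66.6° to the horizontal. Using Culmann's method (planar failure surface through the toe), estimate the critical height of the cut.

H_c = 6.28 m

Culmann's analysis gives the critical failure plane at α_cr = (β + φ)/2 = (66.6 + 13.7)/2 = 40.1°, and the critical height
H_c = (4c/γ) · sinβ cosφ / [1 − cos(β − φ)]
    = (4·14.6/20.9) · sin66.6°·cos13.7° / [1 − cos(52.9°)]
    = 2.794 · 0.9178·0.9715 / [1 − 0.6032]
    = 2.794 · 0.8916 / 0.3968
    = 6.28 m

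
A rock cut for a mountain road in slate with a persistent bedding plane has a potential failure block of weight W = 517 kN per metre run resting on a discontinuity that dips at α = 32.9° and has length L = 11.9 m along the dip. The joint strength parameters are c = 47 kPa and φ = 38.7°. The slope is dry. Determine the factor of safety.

Resolving the block weight along and normal to the plane and applying the Mohr–Coulomb strength on the joint:
N' = W cosα = 517·cos32.9° = 434.1 kN/m
Driving force T = W sinα = 517·sin32.9° = 280.8 kN/m
Resisting force R = c·L + N'·tanφ = 47·11.9 + 434.1·tan38.7° = 559.3 + 347.8 = 907.1 kN/m
FS = R / T = 907.1 / 280.8 = 3.230

FS = 3.23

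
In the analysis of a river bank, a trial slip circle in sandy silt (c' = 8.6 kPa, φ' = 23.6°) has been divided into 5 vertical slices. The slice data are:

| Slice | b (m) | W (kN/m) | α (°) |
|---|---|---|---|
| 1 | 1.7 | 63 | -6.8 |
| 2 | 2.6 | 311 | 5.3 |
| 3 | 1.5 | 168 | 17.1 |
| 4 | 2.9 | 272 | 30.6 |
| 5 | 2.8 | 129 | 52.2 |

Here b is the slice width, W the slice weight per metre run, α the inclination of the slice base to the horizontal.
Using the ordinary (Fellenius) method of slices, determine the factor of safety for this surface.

FS = 1.57

Ordinary method of slices: FS = Σ[c'·Δl_i + (W_i cosα_i)·tanφ'] / Σ W_i sinα_i, with Δl_i = b_i / cosα_i.
Slice 1: Δl = 1.7/cos(-6.8°) = 1.712 m; N'_1 = 63·cos(-6.8°) = 62.6; c'Δl = 14.72; W sinα = -7.5
Slice 2: Δl = 2.6/cos5.3° = 2.611 m; N'_2 = 311·cos5.3° = 309.7; c'Δl = 22.46; W sinα = 28.7
Slice 3: Δl = 1.5/cos17.1° = 1.569 m; N'_3 = 168·cos17.1° = 160.6; c'Δl = 13.50; W sinα = 49.4
Slice 4: Δl = 2.9/cos30.6° = 3.369 m; N'_4 = 272·cos30.6° = 234.1; c'Δl = 28.97; W sinα = 138.5
Slice 5: Δl = 2.8/cos52.2° = 4.568 m; N'_5 = 129·cos52.2° = 79.1; c'Δl = 39.29; W sinα = 101.9
Σc'Δl = 118.9 kN/m; ΣN' = 846.0 kN/m; ΣW sinα = 311.1 kN/m
Resisting = 118.9 + 846.0·tan23.6° = 118.9 + 369.6 = 488.5 kN/m
FS = 488.5 / 311.1 = 1.571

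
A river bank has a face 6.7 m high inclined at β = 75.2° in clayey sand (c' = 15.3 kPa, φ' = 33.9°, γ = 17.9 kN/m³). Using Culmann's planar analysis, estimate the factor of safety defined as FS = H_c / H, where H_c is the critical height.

H_c = (4c'/γ) · sinβ cosφ' / [1 − cos(β − φ')]
    = (4·15.3/17.9) · sin75.2°·cos33.9° / [1 − cos41.3°]
    = 3.419 · 0.8025 / 0.2487 = 11.03 m
FS = H_c / H = 11.03 / 6.7 = 1.646

FS = 1.65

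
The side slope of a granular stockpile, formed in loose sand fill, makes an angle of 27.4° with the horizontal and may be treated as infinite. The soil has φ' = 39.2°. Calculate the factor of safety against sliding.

FS = 1.57

For a dry cohesionless infinite slope the factor of safety is FS = tanφ' / tanβ.
FS = tan39.2° / tan27.4° = 0.8156 / 0.5184 = 1.573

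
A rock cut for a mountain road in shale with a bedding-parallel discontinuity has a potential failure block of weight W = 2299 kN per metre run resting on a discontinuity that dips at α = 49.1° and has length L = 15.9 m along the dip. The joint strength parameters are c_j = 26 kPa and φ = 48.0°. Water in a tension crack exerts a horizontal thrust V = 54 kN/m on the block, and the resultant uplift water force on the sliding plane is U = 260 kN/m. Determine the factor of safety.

Resolving the block weight along and normal to the plane and applying the Mohr–Coulomb strength on the joint:
N' = W cosα − U − V sinα = 2299·cos49.1° − 260 − 54·sin49.1° = 1204.4 kN/m
Driving force T = W sinα + V cosα = 2299·sin49.1° + 54·cos49.1° = 1773.1 kN/m
Resisting force R = c_j·L + N'·tanφ = 26·15.9 + 1204.4·tan48.0° = 413.4 + 1337.7 = 1751.1 kN/m
FS = R / T = 1751.1 / 1773.1 = 0.988

FS = 0.99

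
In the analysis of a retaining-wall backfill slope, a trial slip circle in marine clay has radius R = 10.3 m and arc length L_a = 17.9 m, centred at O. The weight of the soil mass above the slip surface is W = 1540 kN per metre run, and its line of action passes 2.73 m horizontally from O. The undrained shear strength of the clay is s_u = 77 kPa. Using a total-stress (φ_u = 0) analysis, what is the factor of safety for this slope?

Taking moments about the centre O, the resisting moment is provided by the undrained shear strength acting along the arc:
M_R = s_u·L_a·R = 77·17.90·10.3 = 14196.5 kN·m/m
M_D = W·d = 1540·2.73 = 4204.2 kN·m/m
FS = M_R / M_D = 14196.5 / 4204.2 = 3.377

FS = 3.38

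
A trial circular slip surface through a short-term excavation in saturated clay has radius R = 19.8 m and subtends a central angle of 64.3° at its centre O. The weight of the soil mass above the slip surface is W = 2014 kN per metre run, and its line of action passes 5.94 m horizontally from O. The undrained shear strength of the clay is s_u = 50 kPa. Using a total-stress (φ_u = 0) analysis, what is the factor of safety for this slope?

FS = 1.84

Taking moments about the centre O, the resisting moment is provided by the undrained shear strength acting along the arc:
Arc length L_a = R·θ = 19.8·(64.3°·π/180) = 19.8·1.1222 = 22.22 m
M_R = s_u·L_a·R = 50·22.22·19.8 = 21998.3 kN·m/m
M_D = W·d = 2014·5.94 = 11963.2 kN·m/m
FS = M_R / M_D = 21998.3 / 11963.2 = 1.839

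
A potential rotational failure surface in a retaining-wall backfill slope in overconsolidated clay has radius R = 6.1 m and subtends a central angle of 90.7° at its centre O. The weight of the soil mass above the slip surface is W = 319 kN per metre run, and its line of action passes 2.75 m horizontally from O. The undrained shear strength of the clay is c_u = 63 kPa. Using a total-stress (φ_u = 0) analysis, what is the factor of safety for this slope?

Taking moments about the centre O, the resisting moment is provided by the undrained shear strength acting along the arc:
Arc length L_a = R·θ = 6.1·(90.7°·π/180) = 6.1·1.5830 = 9.66 m
M_R = c_u·L_a·R = 63·9.66·6.1 = 3710.9 kN·m/m
M_D = W·d = 319·2.75 = 877.2 kN·m/m
FS = M_R / M_D = 3710.9 / 877.2 = 4.230

FS = 4.23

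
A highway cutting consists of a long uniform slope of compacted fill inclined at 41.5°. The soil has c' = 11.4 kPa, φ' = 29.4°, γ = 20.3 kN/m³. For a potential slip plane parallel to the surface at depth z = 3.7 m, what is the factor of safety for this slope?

For an infinite slope with a slip plane parallel to the surface (no pore pressure): FS = [c' + γz cos²β tanφ'] / [γz sinβ cosβ].
γz = 20.3·3.7 = 75.11 kN/m²
Numerator = 11.4 + 75.11·cos²41.5°·tan29.4° = 11.4 + 75.11·0.5609·0.5635 = 35.140 kPa
Denominator = 75.11·sin41.5°·cos41.5° = 75.11·0.6626·0.7490 = 37.275 kPa
FS = 35.140 / 37.275 = 0.943

FS = 0.94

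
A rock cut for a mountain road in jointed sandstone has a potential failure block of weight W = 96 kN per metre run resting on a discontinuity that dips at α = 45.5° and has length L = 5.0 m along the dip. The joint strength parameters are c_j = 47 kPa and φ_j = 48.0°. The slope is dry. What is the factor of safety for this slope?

Resolving the block weight along and normal to the plane and applying the Mohr–Coulomb strength on the joint:
N' = W cosα = 96·cos45.5° = 67.3 kN/m
Driving force T = W sinα = 96·sin45.5° = 68.5 kN/m
Resisting force R = c_j·L + N'·tanφ_j = 47·5.0 + 67.3·tan48.0° = 235.0 + 74.7 = 309.7 kN/m
FS = R / T = 309.7 / 68.5 = 4.523

FS = 4.52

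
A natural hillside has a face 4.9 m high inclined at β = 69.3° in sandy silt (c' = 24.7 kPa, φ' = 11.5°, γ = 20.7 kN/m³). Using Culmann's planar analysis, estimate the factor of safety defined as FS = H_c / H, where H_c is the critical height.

H_c = (4c'/γ) · sinβ cosφ' / [1 − cos(β − φ')]
    = (4·24.7/20.7) · sin69.3°·cos11.5° / [1 − cos57.8°]
    = 4.773 · 0.9167 / 0.4671 = 9.37 m
FS = H_c / H = 9.37 / 4.9 = 1.911

FS = 1.91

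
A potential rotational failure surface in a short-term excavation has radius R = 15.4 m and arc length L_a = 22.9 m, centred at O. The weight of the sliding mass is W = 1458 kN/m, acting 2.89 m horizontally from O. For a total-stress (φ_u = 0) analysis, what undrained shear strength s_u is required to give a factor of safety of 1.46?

FS = s_u·L_a·R / (W·d), so s_u = FS·W·d / (L_a·R).
s_u = 1.46·1458·2.89 / (22.90·15.4) = 6151.9 / 352.66 = 17.44 kPa

s_u = 17.4 kPa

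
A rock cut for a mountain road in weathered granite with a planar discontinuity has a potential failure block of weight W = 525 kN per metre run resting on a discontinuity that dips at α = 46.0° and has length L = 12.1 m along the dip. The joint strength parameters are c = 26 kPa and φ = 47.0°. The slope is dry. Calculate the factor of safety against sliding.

Resolving the block weight along and normal to the plane and applying the Mohr–Coulomb strength on the joint:
N' = W cosα = 525·cos46.0° = 364.7 kN/m
Driving force T = W sinα = 525·sin46.0° = 377.7 kN/m
Resisting force R = c·L + N'·tanφ = 26·12.1 + 364.7·tan47.0° = 314.6 + 391.1 = 705.7 kN/m
FS = R / T = 705.7 / 377.7 = 1.869

FS = 1.87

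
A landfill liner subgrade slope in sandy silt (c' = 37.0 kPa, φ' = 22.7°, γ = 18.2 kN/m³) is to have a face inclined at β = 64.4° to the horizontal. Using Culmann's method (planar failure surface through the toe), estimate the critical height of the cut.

Culmann's analysis gives the critical failure plane at α_cr = (β + φ')/2 = (64.4 + 22.7)/2 = 43.6°, and the critical height
H_c = (4c'/γ) · sinβ cosφ' / [1 − cos(β − φ')]
    = (4·37.0/18.2) · sin64.4°·cos22.7° / [1 − cos(41.7°)]
    = 8.132 · 0.9018·0.9225 / [1 − 0.7466]
    = 8.132 · 0.8320 / 0.2534
    = 26.70 m

H_c = 26.70 m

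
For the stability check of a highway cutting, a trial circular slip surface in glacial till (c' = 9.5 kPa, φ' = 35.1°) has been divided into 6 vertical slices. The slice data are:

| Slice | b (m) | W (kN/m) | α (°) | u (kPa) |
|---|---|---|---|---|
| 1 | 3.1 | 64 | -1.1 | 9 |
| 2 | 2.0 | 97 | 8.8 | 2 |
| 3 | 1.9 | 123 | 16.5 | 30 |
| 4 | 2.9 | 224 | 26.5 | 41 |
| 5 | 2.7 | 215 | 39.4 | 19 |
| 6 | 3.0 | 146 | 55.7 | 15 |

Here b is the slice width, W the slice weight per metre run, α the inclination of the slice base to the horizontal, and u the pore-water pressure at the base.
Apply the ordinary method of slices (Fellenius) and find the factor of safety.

FS = 1.07

Ordinary method of slices: FS = Σ[c'·Δl_i + (W_i cosα_i − u_i·Δl_i)·tanφ'] / Σ W_i sinα_i, with Δl_i = b_i / cosα_i.
Slice 1: Δl = 3.1/cos(-1.1°) = 3.101 m; N'_1 = 64·cos(-1.1°) − 9·3.101 = 36.1; c'Δl = 29.46; W sinα = -1.2
Slice 2: Δl = 2.0/cos8.8° = 2.024 m; N'_2 = 97·cos8.8° − 2·2.024 = 91.8; c'Δl = 19.23; W sinα = 14.8
Slice 3: Δl = 1.9/cos16.5° = 1.982 m; N'_3 = 123·cos16.5° − 30·1.982 = 58.5; c'Δl = 18.83; W sinα = 34.9
Slice 4: Δl = 2.9/cos26.5° = 3.240 m; N'_4 = 224·cos26.5° − 41·3.240 = 67.6; c'Δl = 30.78; W sinα = 99.9
Slice 5: Δl = 2.7/cos39.4° = 3.494 m; N'_5 = 215·cos39.4° − 19·3.494 = 99.8; c'Δl = 33.19; W sinα = 136.5
Slice 6: Δl = 3.0/cos55.7° = 5.324 m; N'_6 = 146·cos55.7° − 15·5.324 = 2.4; c'Δl = 50.57; W sinα = 120.6
Σc'Δl = 182.1 kN/m; ΣN' = 356.2 kN/m; ΣW sinα = 405.6 kN/m
Resisting = 182.1 + 356.2·tan35.1° = 182.1 + 250.3 = 432.4 kN/m
FS = 432.4 / 405.6 = 1.066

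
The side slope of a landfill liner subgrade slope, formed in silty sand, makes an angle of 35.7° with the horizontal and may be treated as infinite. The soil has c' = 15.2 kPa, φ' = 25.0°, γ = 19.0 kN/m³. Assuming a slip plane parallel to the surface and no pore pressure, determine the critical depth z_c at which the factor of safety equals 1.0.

Setting FS = 1.00 in FS = [c' + γz cos²β tanφ'] / [γz sinβ cosβ] and solving for z:
z = c' / [γ cosβ (FS·sinβ − cosβ·tanφ')]
  = 15.2 / [19.0·cos35.7°·(1.00·sin35.7° − cos35.7°·tan25.0°)]
  = 15.2 / [19.0·0.8121·(1.00·0.5835 − 0.8121·0.4663)]
  = 15.2 / 3.1609 = 4.809 m

z_c = 4.81 m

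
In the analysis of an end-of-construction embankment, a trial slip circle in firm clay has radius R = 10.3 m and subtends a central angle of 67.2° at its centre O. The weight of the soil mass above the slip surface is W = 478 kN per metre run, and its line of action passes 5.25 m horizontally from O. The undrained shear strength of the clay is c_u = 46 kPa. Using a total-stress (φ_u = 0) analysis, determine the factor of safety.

FS = 2.28

Taking moments about the centre O, the resisting moment is provided by the undrained shear strength acting along the arc:
Arc length L_a = R·θ = 10.3·(67.2°·π/180) = 10.3·1.1729 = 12.08 m
M_R = c_u·L_a·R = 46·12.08·10.3 = 5723.7 kN·m/m
M_D = W·d = 478·5.25 = 2509.5 kN·m/m
FS = M_R / M_D = 5723.7 / 2509.5 = 2.281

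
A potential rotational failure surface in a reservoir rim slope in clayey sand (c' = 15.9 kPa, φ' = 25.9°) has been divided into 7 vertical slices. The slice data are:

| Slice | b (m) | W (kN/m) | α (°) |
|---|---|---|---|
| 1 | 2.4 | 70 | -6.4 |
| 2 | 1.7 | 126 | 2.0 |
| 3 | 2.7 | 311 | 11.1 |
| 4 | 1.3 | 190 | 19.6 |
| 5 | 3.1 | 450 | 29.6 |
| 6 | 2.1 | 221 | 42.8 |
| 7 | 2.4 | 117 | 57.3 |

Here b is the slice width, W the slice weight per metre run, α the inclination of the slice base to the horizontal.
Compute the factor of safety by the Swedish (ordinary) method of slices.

Ordinary method of slices: FS = Σ[c'·Δl_i + (W_i cosα_i)·tanφ'] / Σ W_i sinα_i, with Δl_i = b_i / cosα_i.
Slice 1: Δl = 2.4/cos(-6.4°) = 2.415 m; N'_1 = 70·cos(-6.4°) = 69.6; c'Δl = 38.40; W sinα = -7.8
Slice 2: Δl = 1.7/cos2.0° = 1.701 m; N'_2 = 126·cos2.0° = 125.9; c'Δl = 27.05; W sinα = 4.4
Slice 3: Δl = 2.7/cos11.1° = 2.751 m; N'_3 = 311·cos11.1° = 305.2; c'Δl = 43.75; W sinα = 59.9
Slice 4: Δl = 1.3/cos19.6° = 1.380 m; N'_4 = 190·cos19.6° = 179.0; c'Δl = 21.94; W sinα = 63.7
Slice 5: Δl = 3.1/cos29.6° = 3.565 m; N'_5 = 450·cos29.6° = 391.3; c'Δl = 56.69; W sinα = 222.3
Slice 6: Δl = 2.1/cos42.8° = 2.862 m; N'_6 = 221·cos42.8° = 162.2; c'Δl = 45.51; W sinα = 150.2
Slice 7: Δl = 2.4/cos57.3° = 4.442 m; N'_7 = 117·cos57.3° = 63.2; c'Δl = 70.64; W sinα = 98.5
Σc'Δl = 304.0 kN/m; ΣN' = 1296.3 kN/m; ΣW sinα = 591.1 kN/m
Resisting = 304.0 + 1296.3·tan25.9° = 304.0 + 629.4 = 933.4 kN/m
FS = 933.4 / 591.1 = 1.579

FS = 1.58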